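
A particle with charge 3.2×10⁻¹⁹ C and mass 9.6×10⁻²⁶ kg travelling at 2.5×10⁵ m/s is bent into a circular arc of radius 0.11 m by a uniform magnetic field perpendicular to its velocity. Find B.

B ≈ 0.68 T

From |q|vB = mv²/r, B = mv/(|q|r).
B = (9.6×10⁻²⁶)(2.5×10⁵)/((3.2×10⁻¹⁹)(0.11)) ≈ 0.68 T.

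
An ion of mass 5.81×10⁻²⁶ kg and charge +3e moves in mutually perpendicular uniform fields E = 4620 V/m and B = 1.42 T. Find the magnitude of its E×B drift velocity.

v_d ≈ 3250 m/s

The E×B drift speed is v_d = E/B.
v_d = 4620/1.42 = 3250 m/s.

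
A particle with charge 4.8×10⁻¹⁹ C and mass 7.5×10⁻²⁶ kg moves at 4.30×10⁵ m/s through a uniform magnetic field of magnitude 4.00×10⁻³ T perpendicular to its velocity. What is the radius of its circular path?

r ≈ 16.8 m

The magnetic force provides the centripetal force: |q|vB = mv²/r.
r = mv/(|q|B) = (7.5×10⁻²⁶)(4.30×10⁵)/((4.8×10⁻¹⁹)(4.00×10⁻³)) ≈ 16.8 m.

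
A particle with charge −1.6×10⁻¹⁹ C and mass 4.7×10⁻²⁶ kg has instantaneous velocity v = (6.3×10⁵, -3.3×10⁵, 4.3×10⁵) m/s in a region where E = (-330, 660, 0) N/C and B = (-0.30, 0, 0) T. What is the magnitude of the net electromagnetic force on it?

v×B = (0, -1.29×10⁵, -9.90×10⁴) N/C.
E + v×B = (-330, -1.28×10⁵, -9.90×10⁴) N/C.
F = q(E + v×B) = (−1.6×10⁻¹⁹ C)·(-330, -1.28×10⁵, -9.90×10⁴) = (5.28×10⁻¹⁷, 2.05×10⁻¹⁴, 1.58×10⁻¹⁴) N.
|F| = 2.59×10⁻¹⁴ N.

|F| ≈ 2.59×10⁻¹⁴ N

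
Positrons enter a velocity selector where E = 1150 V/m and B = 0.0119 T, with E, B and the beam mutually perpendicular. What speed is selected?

v = 9.66×10⁴ m/s

Straight-line motion ⇒ electric and magnetic forces cancel, so E = vB.
v = E/B = 1150/0.0119 = 9.66×10⁴ m/s.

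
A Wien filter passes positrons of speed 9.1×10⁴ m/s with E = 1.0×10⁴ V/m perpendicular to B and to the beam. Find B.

B = 0.11 T

Balance of forces in the selector: qE = qvB ⇒ B = E/v.
B = 1.0×10⁴/9.1×10⁴ = 0.11 T.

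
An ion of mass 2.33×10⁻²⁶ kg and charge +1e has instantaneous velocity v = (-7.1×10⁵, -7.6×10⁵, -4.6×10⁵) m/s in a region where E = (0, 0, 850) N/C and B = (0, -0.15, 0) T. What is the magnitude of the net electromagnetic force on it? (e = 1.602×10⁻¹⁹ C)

v×B = (-6.90×10⁴, 0, 1.06×10⁵) N/C.
E + v×B = (-6.90×10⁴, 0, 1.07×10⁵) N/C.
F = q(E + v×B) = (1.602×10⁻¹⁹ C)·(-6.90×10⁴, 0, 1.07×10⁵) = (-1.11×10⁻¹⁴, 0, 1.72×10⁻¹⁴) N.
|F| = 2.04×10⁻¹⁴ N.

|F| ≈ 2.04×10⁻¹⁴ N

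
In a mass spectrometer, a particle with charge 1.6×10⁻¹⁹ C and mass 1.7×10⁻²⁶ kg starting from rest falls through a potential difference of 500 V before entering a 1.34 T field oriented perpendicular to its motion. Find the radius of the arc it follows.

Acceleration: |q|V = ½mv² ⇒ v = √(2|q|V/m) = √(2·1.6×10⁻¹⁹·500/1.7×10⁻²⁶) ≈ 9.701×10⁴ m/s.
In the field: r = mv/(|q|B) = (1.7×10⁻²⁶)(9.701×10⁴)/((1.6×10⁻¹⁹)(1.34)) ≈ 7.69×10⁻³ m.

r ≈ 7.69×10⁻³ m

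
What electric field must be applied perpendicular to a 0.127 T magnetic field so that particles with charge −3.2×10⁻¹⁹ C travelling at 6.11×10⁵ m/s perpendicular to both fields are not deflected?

E = 7.76×10⁴ V/m

For straight-line motion qE = qvB, so E = vB.
E = 6.11×10⁵ × 0.127 = 7.76×10⁴ V/m.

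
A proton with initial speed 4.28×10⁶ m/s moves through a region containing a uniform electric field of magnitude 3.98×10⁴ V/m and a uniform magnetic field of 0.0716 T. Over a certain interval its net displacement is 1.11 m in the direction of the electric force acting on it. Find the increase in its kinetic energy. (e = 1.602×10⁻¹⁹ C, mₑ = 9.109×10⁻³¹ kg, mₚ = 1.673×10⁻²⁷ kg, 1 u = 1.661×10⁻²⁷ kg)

ΔKE ≈ 7.08×10⁻¹⁵ J

The magnetic force is always ⟂ v and does no work; only the electric force changes KE.
ΔKE = F_E · d = |q|E d = (1.602×10⁻¹⁹)(3.98×10⁴)(1.11) ≈ 7.08×10⁻¹⁵ J.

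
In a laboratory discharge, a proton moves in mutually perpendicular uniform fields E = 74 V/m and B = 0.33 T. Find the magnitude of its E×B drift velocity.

v_d ≈ 220 m/s

In crossed fields the guiding centre drifts at v_d = |E×B|/B² = E/B, independent of charge and mass.
v_d = 74/0.33 = 220 m/s.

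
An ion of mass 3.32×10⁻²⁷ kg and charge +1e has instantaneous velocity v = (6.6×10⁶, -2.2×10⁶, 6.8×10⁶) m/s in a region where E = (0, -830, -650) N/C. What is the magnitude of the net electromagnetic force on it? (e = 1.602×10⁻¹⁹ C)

|F| ≈ 1.69×10⁻¹⁶ N

Only an electric field acts, so F = qE = (1.602×10⁻¹⁹ C)·(0, -830, -650) = (0, -1.33×10⁻¹⁶, -1.04×10⁻¹⁶) N.
|F| = 1.69×10⁻¹⁶ N.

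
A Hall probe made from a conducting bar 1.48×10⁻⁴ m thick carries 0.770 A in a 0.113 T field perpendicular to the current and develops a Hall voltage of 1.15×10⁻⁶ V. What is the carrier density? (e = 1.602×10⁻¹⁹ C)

n ≈ 3.19×10²⁷ m⁻³

From V_H = IB/(n e t), n = IB/(V_H e t).
n = (0.770)(0.113)/((1.15×10⁻⁶)(1.602×10⁻¹⁹)(1.48×10⁻⁴)) ≈ 3.19×10²⁷ m⁻³.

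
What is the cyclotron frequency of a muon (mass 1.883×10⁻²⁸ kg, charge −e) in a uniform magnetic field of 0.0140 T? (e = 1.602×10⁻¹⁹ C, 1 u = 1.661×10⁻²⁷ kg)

f = |q|B/(2πm).
f = (1.602×10⁻¹⁹)(0.0140)/(2π·1.883×10⁻²⁸) ≈ 1.90×10⁶ Hz.

f ≈ 1.90×10⁶ Hz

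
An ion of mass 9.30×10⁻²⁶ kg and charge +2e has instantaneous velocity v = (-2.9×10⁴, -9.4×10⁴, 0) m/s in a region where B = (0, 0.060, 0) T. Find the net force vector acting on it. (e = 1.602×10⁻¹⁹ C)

F ≈ (0, 0, -5.57×10⁻¹⁶) N

v×B = (0, 0, -1740) N/C.
F = q v×B = (3.204×10⁻¹⁹ C)·(0, 0, -1740) = (0, 0, -5.57×10⁻¹⁶) N.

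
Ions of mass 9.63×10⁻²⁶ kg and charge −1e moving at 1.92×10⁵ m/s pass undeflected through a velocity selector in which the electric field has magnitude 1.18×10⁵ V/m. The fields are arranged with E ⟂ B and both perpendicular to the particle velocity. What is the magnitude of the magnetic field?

Balance of forces in the selector: qE = qvB ⇒ B = E/v.
B = 1.18×10⁵/1.92×10⁵ = 0.615 T.

B = 0.615 T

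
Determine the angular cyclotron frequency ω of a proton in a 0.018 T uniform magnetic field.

ω = |q|B/m.
ω = (1.602×10⁻¹⁹)(0.018)/1.673×10⁻²⁷ ≈ 1.7×10⁶ rad/s.

ω ≈ 1.7×10⁶ rad/s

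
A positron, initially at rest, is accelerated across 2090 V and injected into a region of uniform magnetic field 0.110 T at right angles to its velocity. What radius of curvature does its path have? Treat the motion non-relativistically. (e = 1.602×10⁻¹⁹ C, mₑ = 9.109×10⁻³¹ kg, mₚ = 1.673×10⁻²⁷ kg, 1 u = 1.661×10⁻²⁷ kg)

r ≈ 1.40×10⁻³ m

Acceleration: |q|V = ½mv² ⇒ v = √(2|q|V/m) = √(2·1.602×10⁻¹⁹·2090/9.109×10⁻³¹) ≈ 2.711×10⁷ m/s.
In the field: r = mv/(|q|B) = (9.109×10⁻³¹)(2.711×10⁷)/((1.602×10⁻¹⁹)(0.110)) ≈ 1.40×10⁻³ m.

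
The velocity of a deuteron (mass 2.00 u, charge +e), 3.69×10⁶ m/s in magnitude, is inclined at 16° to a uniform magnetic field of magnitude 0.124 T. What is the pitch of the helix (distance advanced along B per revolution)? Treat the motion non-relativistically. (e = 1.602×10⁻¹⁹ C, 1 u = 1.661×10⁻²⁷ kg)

v∥ = v cosθ = 3.69×10⁶·cos16° ≈ 3.547×10⁶ m/s.
T = 2πm/(|q|B) = 2π(3.322×10⁻²⁷)/((1.602×10⁻¹⁹)(0.124)) ≈ 1.051×10⁻⁶ s.
pitch = v∥ T = (3.547×10⁶)(1.051×10⁻⁶) ≈ 3.73 m.

p ≈ 3.73 m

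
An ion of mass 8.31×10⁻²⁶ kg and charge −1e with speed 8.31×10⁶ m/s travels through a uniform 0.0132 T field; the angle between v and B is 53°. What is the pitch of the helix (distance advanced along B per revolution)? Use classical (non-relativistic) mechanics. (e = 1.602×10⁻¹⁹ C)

v∥ = v cosθ = 8.31×10⁶·cos53° ≈ 5.001×10⁶ m/s.
T = 2πm/(|q|B) = 2π(8.31×10⁻²⁶)/((1.602×10⁻¹⁹)(0.0132)) ≈ 2.469×10⁻⁴ s.
pitch = v∥ T = (5.001×10⁶)(2.469×10⁻⁴) ≈ 1230 m.

p ≈ 1230 m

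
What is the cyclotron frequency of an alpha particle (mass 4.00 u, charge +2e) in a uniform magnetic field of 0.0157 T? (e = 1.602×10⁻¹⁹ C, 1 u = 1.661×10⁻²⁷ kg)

f = |q|B/(2πm).
f = (3.204×10⁻¹⁹)(0.0157)/(2π·6.644×10⁻²⁷) ≈ 1.20×10⁵ Hz.

f ≈ 1.20×10⁵ Hz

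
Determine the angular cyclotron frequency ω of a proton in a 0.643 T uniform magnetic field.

ω = |q|B/m.
ω = (1.602×10⁻¹⁹)(0.643)/1.673×10⁻²⁷ ≈ 6.16×10⁷ rad/s.

ω ≈ 6.16×10⁷ rad/s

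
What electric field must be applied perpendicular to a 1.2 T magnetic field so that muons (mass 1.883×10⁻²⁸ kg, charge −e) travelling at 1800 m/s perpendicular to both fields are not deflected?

For straight-line motion qE = qvB, so E = vB.
E = 1800 × 1.2 = 2200 V/m.

E = 2200 V/m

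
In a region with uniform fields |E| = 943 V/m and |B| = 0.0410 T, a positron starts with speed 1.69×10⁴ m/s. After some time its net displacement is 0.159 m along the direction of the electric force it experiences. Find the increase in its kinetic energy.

ΔKE ≈ 2.40×10⁻¹⁷ J

The magnetic force is always ⟂ v and does no work; only the electric force changes KE.
ΔKE = F_E · d = |q|E d = (1.602×10⁻¹⁹)(943)(0.159) ≈ 2.40×10⁻¹⁷ J.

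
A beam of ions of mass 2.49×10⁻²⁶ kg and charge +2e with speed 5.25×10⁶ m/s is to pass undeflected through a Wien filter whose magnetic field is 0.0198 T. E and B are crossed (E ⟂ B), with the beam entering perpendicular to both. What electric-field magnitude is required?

E = 1.04×10⁵ V/m

For straight-line motion qE = qvB, so E = vB.
E = 5.25×10⁶ × 0.0198 = 1.04×10⁵ V/m.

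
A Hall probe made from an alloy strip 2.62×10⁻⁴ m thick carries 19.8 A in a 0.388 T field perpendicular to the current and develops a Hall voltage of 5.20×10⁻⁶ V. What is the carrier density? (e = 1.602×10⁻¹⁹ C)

From V_H = IB/(n e t), n = IB/(V_H e t).
n = (19.8)(0.388)/((5.20×10⁻⁶)(1.602×10⁻¹⁹)(2.62×10⁻⁴)) ≈ 3.52×10²⁸ m⁻³.

n ≈ 3.52×10²⁸ m⁻³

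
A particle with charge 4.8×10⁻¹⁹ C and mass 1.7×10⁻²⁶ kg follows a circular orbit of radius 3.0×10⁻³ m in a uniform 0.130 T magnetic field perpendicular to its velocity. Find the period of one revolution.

T ≈ 1.71×10⁻⁶ s

The cyclotron period depends only on m, q, B: T = 2πm/(|q|B).
T = 2π(1.7×10⁻²⁶)/((4.8×10⁻¹⁹)(0.130)) ≈ 1.71×10⁻⁶ s.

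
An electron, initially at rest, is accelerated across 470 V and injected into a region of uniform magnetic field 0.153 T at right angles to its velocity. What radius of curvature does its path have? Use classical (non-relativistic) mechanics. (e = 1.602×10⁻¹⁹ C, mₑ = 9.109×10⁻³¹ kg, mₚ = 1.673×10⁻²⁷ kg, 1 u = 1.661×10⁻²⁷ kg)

Acceleration: |q|V = ½mv² ⇒ v = √(2|q|V/m) = √(2·1.602×10⁻¹⁹·470/9.109×10⁻³¹) ≈ 1.286×10⁷ m/s.
In the field: r = mv/(|q|B) = (9.109×10⁻³¹)(1.286×10⁷)/((1.602×10⁻¹⁹)(0.153)) ≈ 4.78×10⁻⁴ m.

r ≈ 4.78×10⁻⁴ m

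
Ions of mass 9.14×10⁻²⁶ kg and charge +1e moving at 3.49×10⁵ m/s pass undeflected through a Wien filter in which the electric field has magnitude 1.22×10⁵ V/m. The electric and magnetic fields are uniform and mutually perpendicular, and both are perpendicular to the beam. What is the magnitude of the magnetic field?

B = 0.350 T

Balance of forces in the selector: qE = qvB ⇒ B = E/v.
B = 1.22×10⁵/3.49×10⁵ = 0.350 T.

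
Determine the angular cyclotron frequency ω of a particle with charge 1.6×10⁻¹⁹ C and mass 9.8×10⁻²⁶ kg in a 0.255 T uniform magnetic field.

ω ≈ 4.16×10⁵ rad/s

ω = |q|B/m.
ω = (1.6×10⁻¹⁹)(0.255)/9.8×10⁻²⁶ ≈ 4.16×10⁵ rad/s.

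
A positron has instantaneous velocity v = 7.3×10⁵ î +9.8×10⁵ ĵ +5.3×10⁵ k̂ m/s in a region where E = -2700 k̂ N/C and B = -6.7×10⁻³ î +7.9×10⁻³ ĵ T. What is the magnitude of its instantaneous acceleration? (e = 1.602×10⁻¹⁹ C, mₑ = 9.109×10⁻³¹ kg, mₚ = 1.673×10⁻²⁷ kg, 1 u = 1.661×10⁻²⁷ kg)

|a| ≈ 1.95×10¹⁵ m/s²

v×B = (-4190, -3550, 1.23×10⁴) N/C.
E + v×B = (-4190, -3550, 9630) N/C.
F = q(E + v×B) = (1.602×10⁻¹⁹ C)·(-4190, -3550, 9630) = (-6.71×10⁻¹⁶, -5.69×10⁻¹⁶, 1.54×10⁻¹⁵) N.
|a| = |F|/m = 1.776×10⁻¹⁵/9.109×10⁻³¹ ≈ 1.95×10¹⁵ m/s².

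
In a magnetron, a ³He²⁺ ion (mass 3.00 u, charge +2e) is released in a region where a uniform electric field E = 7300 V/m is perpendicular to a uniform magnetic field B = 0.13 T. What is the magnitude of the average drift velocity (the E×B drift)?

v_d ≈ 5.6×10⁴ m/s

In crossed fields the guiding centre drifts at v_d = |E×B|/B² = E/B, independent of charge and mass.
v_d = 7300/0.13 = 5.6×10⁴ m/s.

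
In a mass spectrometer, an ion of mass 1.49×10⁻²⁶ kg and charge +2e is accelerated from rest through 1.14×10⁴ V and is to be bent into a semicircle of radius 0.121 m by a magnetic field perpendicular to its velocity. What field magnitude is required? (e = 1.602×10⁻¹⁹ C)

v = √(2|q|V/m) = √(2·3.204×10⁻¹⁹·1.14×10⁴/1.49×10⁻²⁶) ≈ 7.002×10⁵ m/s.
B = mv/(|q|r) = (1.49×10⁻²⁶)(7.002×10⁵)/((3.204×10⁻¹⁹)(0.121)) ≈ 0.269 T.

B ≈ 0.269 T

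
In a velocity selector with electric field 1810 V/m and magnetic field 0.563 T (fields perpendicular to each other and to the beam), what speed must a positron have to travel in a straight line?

v = 3210 m/s

Straight-line motion ⇒ electric and magnetic forces cancel, so E = vB.
v = E/B = 1810/0.563 = 3210 m/s.
The result is independent of the particle's charge and mass.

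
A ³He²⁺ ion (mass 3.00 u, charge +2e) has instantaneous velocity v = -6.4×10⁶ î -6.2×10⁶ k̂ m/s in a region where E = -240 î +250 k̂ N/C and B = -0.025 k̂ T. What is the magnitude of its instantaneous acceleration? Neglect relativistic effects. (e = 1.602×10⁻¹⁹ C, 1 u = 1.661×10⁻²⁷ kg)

v×B = (0, -1.60×10⁵, 0) N/C.
E + v×B = (-240, -1.60×10⁵, 250) N/C.
F = q(E + v×B) = (3.204×10⁻¹⁹ C)·(-240, -1.60×10⁵, 250) = (-7.69×10⁻¹⁷, -5.13×10⁻¹⁴, 8.01×10⁻¹⁷) N.
|a| = |F|/m = 5.126×10⁻¹⁴/4.983×10⁻²⁷ ≈ 1.03×10¹³ m/s².

|a| ≈ 1.03×10¹³ m/s²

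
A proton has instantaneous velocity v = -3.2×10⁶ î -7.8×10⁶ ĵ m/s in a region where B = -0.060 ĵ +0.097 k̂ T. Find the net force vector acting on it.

v×B = (-7.57×10⁵, 3.10×10⁵, 1.92×10⁵) N/C.
F = q v×B = (1.602×10⁻¹⁹ C)·(-7.57×10⁵, 3.10×10⁵, 1.92×10⁵) = (-1.21×10⁻¹³, 4.97×10⁻¹⁴, 3.08×10⁻¹⁴) N.

F ≈ (-1.21×10⁻¹³, 4.97×10⁻¹⁴, 3.08×10⁻¹⁴) N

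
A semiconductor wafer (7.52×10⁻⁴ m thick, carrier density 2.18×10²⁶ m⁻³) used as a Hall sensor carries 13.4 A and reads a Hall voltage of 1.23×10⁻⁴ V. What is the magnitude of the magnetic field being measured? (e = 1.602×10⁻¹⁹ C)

From V_H = IB/(n e t), B = V_H n e t / I.
B = (1.23×10⁻⁴)(2.18×10²⁶)(1.602×10⁻¹⁹)(7.52×10⁻⁴)/13.4 ≈ 0.241 T.

B ≈ 0.241 T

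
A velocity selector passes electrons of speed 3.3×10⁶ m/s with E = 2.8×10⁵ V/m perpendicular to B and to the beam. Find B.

B = 0.085 T

Balance of forces in the selector: qE = qvB ⇒ B = E/v.
B = 2.8×10⁵/3.3×10⁶ = 0.085 T.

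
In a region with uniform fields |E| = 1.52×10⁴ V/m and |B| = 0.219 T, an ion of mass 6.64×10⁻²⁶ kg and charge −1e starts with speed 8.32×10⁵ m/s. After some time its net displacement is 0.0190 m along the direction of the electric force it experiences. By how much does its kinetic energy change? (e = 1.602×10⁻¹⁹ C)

The magnetic force is always ⟂ v and does no work; only the electric force changes KE.
ΔKE = F_E · d = |q|E d = (1.602×10⁻¹⁹)(1.52×10⁴)(0.0190) ≈ 4.63×10⁻¹⁷ J.

ΔKE ≈ 4.63×10⁻¹⁷ J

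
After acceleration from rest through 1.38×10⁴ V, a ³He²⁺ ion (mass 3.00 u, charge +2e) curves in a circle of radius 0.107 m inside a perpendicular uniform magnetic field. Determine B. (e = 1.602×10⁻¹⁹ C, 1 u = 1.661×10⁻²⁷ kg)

v = √(2|q|V/m) = √(2·3.204×10⁻¹⁹·1.38×10⁴/4.983×10⁻²⁷) ≈ 1.332×10⁶ m/s.
B = mv/(|q|r) = (4.983×10⁻²⁷)(1.332×10⁶)/((3.204×10⁻¹⁹)(0.107)) ≈ 0.194 T.

B ≈ 0.194 T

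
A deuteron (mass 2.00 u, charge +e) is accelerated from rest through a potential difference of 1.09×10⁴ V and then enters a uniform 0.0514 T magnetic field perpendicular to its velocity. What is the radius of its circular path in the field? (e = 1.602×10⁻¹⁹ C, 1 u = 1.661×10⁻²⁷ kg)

Acceleration: |q|V = ½mv² ⇒ v = √(2|q|V/m) = √(2·1.602×10⁻¹⁹·1.09×10⁴/3.322×10⁻²⁷) ≈ 1.025×10⁶ m/s.
In the field: r = mv/(|q|B) = (3.322×10⁻²⁷)(1.025×10⁶)/((1.602×10⁻¹⁹)(0.0514)) ≈ 0.414 m.

r ≈ 0.414 m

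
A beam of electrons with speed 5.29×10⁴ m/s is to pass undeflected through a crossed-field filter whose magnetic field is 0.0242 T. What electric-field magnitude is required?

For straight-line motion qE = qvB, so E = vB.
E = 5.29×10⁴ × 0.0242 = 1280 V/m.

E = 1280 V/m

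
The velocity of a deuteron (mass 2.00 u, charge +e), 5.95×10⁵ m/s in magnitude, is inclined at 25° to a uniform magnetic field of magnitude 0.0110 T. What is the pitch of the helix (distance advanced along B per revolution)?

p ≈ 6.39 m

v∥ = v cosθ = 5.95×10⁵·cos25° ≈ 5.393×10⁵ m/s.
T = 2πm/(|q|B) = 2π(3.322×10⁻²⁷)/((1.602×10⁻¹⁹)(0.0110)) ≈ 1.184×10⁻⁵ s.
pitch = v∥ T = (5.393×10⁵)(1.184×10⁻⁵) ≈ 6.39 m.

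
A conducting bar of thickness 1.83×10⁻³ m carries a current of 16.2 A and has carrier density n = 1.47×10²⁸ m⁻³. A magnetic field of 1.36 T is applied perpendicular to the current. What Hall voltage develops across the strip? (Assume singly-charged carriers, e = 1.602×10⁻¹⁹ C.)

V_H ≈ 5.11×10⁻⁶ V

V_H = IB/(n e t).
V_H = (16.2)(1.36)/((1.47×10²⁸)(1.602×10⁻¹⁹)(1.83×10⁻³)) ≈ 5.11×10⁻⁶ V.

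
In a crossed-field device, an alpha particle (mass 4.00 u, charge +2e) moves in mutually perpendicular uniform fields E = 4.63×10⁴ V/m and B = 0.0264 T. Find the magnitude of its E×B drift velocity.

v_d ≈ 1.75×10⁶ m/s

The E×B drift speed is v_d = E/B.
v_d = 4.63×10⁴/0.0264 = 1.75×10⁶ m/s.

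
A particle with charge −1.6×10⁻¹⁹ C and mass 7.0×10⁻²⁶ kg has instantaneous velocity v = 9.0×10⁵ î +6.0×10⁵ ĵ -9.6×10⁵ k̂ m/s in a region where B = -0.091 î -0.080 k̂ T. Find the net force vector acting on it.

F ≈ (7.68×10⁻¹⁵, -2.55×10⁻¹⁴, -8.74×10⁻¹⁵) N

v×B = (-4.80×10⁴, 1.59×10⁵, 5.46×10⁴) N/C.
F = q v×B = (−1.6×10⁻¹⁹ C)·(-4.80×10⁴, 1.59×10⁵, 5.46×10⁴) = (7.68×10⁻¹⁵, -2.55×10⁻¹⁴, -8.74×10⁻¹⁵) N.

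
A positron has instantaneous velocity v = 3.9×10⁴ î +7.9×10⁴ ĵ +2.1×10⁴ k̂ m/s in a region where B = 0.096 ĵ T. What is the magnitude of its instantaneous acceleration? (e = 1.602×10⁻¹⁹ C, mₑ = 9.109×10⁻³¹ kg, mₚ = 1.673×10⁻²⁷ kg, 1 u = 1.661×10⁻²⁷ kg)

v×B = (-2020, 0, 3740) N/C.
F = q v×B = (1.602×10⁻¹⁹ C)·(-2020, 0, 3740) = (-3.23×10⁻¹⁶, 0, 6.00×10⁻¹⁶) N.
|a| = |F|/m = 6.812×10⁻¹⁶/9.109×10⁻³¹ ≈ 7.48×10¹⁴ m/s².

|a| ≈ 7.48×10¹⁴ m/s²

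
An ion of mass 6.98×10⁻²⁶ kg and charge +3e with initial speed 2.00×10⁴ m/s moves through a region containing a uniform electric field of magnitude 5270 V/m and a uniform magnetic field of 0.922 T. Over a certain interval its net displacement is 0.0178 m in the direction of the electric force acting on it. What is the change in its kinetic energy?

The magnetic force is always ⟂ v and does no work; only the electric force changes KE.
ΔKE = F_E · d = |q|E d = (4.806×10⁻¹⁹)(5270)(0.0178) ≈ 4.51×10⁻¹⁷ J.

ΔKE ≈ 4.51×10⁻¹⁷ J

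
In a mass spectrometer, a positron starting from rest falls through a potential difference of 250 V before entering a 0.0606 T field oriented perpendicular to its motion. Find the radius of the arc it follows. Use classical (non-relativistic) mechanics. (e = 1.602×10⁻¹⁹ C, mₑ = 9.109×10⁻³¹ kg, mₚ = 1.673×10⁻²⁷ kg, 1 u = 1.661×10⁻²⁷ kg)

r ≈ 8.80×10⁻⁴ m

Acceleration: |q|V = ½mv² ⇒ v = √(2|q|V/m) = √(2·1.602×10⁻¹⁹·250/9.109×10⁻³¹) ≈ 9.377×10⁶ m/s.
In the field: r = mv/(|q|B) = (9.109×10⁻³¹)(9.377×10⁶)/((1.602×10⁻¹⁹)(0.0606)) ≈ 8.80×10⁻⁴ m.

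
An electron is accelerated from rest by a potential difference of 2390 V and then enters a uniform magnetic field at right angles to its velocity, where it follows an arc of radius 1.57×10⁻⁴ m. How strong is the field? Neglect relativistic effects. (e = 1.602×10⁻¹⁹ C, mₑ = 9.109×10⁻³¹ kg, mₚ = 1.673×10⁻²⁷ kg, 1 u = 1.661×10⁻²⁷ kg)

B ≈ 1.05 T

v = √(2|q|V/m) = √(2·1.602×10⁻¹⁹·2390/9.109×10⁻³¹) ≈ 2.899×10⁷ m/s.
B = mv/(|q|r) = (9.109×10⁻³¹)(2.899×10⁷)/((1.602×10⁻¹⁹)(1.57×10⁻⁴)) ≈ 1.05 T.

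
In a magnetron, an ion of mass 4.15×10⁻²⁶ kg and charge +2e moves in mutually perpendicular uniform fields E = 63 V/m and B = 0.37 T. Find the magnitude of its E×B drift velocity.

v_d ≈ 170 m/s

The steady drift has the magnetic force balancing the electric force, so v_d = E/B.
v_d = 63/0.37 = 170 m/s.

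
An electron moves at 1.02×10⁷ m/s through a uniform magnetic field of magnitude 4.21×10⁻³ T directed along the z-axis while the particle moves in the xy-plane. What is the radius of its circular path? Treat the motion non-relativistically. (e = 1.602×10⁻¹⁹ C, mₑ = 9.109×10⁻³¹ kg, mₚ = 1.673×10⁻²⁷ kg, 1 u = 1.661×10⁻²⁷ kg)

The magnetic force provides the centripetal force: |q|vB = mv²/r.
r = mv/(|q|B) = (9.109×10⁻³¹)(1.02×10⁷)/((1.602×10⁻¹⁹)(4.21×10⁻³)) ≈ 0.0138 m.

r ≈ 0.0138 m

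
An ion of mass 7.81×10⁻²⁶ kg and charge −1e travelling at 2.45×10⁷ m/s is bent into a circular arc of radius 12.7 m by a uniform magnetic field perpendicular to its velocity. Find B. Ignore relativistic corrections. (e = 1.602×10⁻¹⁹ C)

From |q|vB = mv²/r, B = mv/(|q|r).
B = (7.81×10⁻²⁶)(2.45×10⁷)/((1.602×10⁻¹⁹)(12.7)) ≈ 0.940 T.

B ≈ 0.940 T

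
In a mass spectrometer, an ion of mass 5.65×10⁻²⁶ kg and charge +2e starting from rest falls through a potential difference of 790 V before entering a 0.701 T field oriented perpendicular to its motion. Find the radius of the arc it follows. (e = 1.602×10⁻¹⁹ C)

r ≈ 0.0238 m

Acceleration: |q|V = ½mv² ⇒ v = √(2|q|V/m) = √(2·3.204×10⁻¹⁹·790/5.65×10⁻²⁶) ≈ 9.466×10⁴ m/s.
In the field: r = mv/(|q|B) = (5.65×10⁻²⁶)(9.466×10⁴)/((3.204×10⁻¹⁹)(0.701)) ≈ 0.0238 m.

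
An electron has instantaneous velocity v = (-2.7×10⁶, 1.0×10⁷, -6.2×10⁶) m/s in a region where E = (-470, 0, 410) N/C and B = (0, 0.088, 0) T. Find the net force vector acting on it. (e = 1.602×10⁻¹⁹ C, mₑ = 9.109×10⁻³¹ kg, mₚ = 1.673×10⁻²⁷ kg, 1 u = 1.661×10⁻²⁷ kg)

F ≈ (-8.73×10⁻¹⁴, 0, 3.80×10⁻¹⁴) N

v×B = (5.46×10⁵, 0, -2.38×10⁵) N/C.
E + v×B = (5.45×10⁵, 0, -2.37×10⁵) N/C.
F = q(E + v×B) = (−1.602×10⁻¹⁹ C)·(5.45×10⁵, 0, -2.37×10⁵) = (-8.73×10⁻¹⁴, 0, 3.80×10⁻¹⁴) N.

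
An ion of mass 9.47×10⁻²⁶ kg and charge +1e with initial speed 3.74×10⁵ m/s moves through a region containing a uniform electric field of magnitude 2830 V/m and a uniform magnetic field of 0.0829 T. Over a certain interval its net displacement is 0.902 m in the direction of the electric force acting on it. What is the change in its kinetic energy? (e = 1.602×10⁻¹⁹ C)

The magnetic force is always ⟂ v and does no work; only the electric force changes KE.
ΔKE = F_E · d = |q|E d = (1.602×10⁻¹⁹)(2830)(0.902) ≈ 4.09×10⁻¹⁶ J.

ΔKE ≈ 4.09×10⁻¹⁶ J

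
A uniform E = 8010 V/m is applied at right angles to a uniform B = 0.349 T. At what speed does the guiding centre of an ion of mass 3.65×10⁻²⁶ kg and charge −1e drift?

The E×B drift speed is v_d = E/B.
v_d = 8010/0.349 = 2.30×10⁴ m/s.

v_d ≈ 2.30×10⁴ m/s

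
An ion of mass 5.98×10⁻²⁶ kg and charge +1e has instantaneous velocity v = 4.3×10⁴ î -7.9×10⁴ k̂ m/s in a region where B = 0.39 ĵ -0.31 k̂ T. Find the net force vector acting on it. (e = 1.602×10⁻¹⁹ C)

F ≈ (4.94×10⁻¹⁵, 2.14×10⁻¹⁵, 2.69×10⁻¹⁵) N

v×B = (3.08×10⁴, 1.33×10⁴, 1.68×10⁴) N/C.
F = q v×B = (1.602×10⁻¹⁹ C)·(3.08×10⁴, 1.33×10⁴, 1.68×10⁴) = (4.94×10⁻¹⁵, 2.14×10⁻¹⁵, 2.69×10⁻¹⁵) N.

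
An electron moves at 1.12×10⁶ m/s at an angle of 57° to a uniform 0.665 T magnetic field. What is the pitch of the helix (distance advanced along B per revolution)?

p ≈ 3.28×10⁻⁵ m

v∥ = v cosθ = 1.12×10⁶·cos57° ≈ 6.100×10⁵ m/s.
T = 2πm/(|q|B) = 2π(9.109×10⁻³¹)/((1.602×10⁻¹⁹)(0.665)) ≈ 5.372×10⁻¹¹ s.
pitch = v∥ T = (6.100×10⁵)(5.372×10⁻¹¹) ≈ 3.28×10⁻⁵ m.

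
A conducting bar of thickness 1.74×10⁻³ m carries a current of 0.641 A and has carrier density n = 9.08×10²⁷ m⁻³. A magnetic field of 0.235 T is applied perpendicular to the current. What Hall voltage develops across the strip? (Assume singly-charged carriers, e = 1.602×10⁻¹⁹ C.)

V_H = IB/(n e t).
V_H = (0.641)(0.235)/((9.08×10²⁷)(1.602×10⁻¹⁹)(1.74×10⁻³)) ≈ 5.95×10⁻⁸ V.

V_H ≈ 5.95×10⁻⁸ V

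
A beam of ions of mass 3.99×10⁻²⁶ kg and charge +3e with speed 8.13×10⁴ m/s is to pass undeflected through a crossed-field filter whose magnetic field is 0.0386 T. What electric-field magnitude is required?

E = 3140 V/m

For straight-line motion qE = qvB, so E = vB.
E = 8.13×10⁴ × 0.0386 = 3140 V/m.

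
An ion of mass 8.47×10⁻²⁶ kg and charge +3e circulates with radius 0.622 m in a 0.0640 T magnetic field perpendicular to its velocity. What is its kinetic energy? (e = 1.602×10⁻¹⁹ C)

v = |q|Br/m, then KE = ½mv² = (qBr)²/(2m).
v = (4.806×10⁻¹⁹)(0.0640)(0.622)/8.47×10⁻²⁶ ≈ 2.259×10⁵ m/s.
KE = ½(8.47×10⁻²⁶)(2.259×10⁵)² ≈ 2.16×10⁻¹⁵ J.

KE ≈ 2.16×10⁻¹⁵ J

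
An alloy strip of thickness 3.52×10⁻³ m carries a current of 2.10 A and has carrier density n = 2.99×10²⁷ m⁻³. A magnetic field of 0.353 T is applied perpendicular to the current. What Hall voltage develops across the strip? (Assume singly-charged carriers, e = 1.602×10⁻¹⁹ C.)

V_H ≈ 4.40×10⁻⁷ V

V_H = IB/(n e t).
V_H = (2.10)(0.353)/((2.99×10²⁷)(1.602×10⁻¹⁹)(3.52×10⁻³)) ≈ 4.40×10⁻⁷ V.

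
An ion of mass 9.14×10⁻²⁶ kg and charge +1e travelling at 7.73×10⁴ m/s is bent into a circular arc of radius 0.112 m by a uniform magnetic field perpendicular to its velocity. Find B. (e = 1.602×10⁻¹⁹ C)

B ≈ 0.394 T

From |q|vB = mv²/r, B = mv/(|q|r).
B = (9.14×10⁻²⁶)(7.73×10⁴)/((1.602×10⁻¹⁹)(0.112)) ≈ 0.394 T.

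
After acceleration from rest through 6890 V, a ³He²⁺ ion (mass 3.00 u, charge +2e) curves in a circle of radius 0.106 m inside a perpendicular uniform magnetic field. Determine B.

B ≈ 0.138 T

v = √(2|q|V/m) = √(2·3.204×10⁻¹⁹·6890/4.983×10⁻²⁷) ≈ 9.413×10⁵ m/s.
B = mv/(|q|r) = (4.983×10⁻²⁷)(9.413×10⁵)/((3.204×10⁻¹⁹)(0.106)) ≈ 0.138 T.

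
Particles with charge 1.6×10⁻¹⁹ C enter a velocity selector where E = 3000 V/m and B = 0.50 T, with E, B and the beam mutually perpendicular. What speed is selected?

v = 6000 m/s

Zero net Lorentz force requires |qE| = |q v×B|, i.e. E = vB.
v = E/B = 3000/0.50 = 6000 m/s.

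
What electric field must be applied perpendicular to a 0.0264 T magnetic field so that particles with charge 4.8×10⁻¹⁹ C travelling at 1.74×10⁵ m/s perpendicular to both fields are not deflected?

For straight-line motion qE = qvB, so E = vB.
E = 1.74×10⁵ × 0.0264 = 4590 V/m.

E = 4590 V/m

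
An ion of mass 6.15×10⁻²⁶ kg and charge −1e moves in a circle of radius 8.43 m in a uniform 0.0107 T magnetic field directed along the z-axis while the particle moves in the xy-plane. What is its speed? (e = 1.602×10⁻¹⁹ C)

v ≈ 2.35×10⁵ m/s

From |q|vB = mv²/r, v = |q|Br/m.
v = (1.602×10⁻¹⁹)(0.0107)(8.43)/6.15×10⁻²⁶ ≈ 2.35×10⁵ m/s.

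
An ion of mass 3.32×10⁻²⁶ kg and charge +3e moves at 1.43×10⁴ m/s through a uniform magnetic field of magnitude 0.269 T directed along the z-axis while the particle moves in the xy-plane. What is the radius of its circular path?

The magnetic force provides the centripetal force: |q|vB = mv²/r.
r = mv/(|q|B) = (3.32×10⁻²⁶)(1.43×10⁴)/((4.806×10⁻¹⁹)(0.269)) ≈ 3.67×10⁻³ m.

r ≈ 3.67×10⁻³ m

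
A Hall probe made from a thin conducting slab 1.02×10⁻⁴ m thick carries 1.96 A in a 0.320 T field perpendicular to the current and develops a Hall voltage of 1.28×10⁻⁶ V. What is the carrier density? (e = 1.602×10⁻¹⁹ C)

n ≈ 3.00×10²⁸ m⁻³

From V_H = IB/(n e t), n = IB/(V_H e t).
n = (1.96)(0.320)/((1.28×10⁻⁶)(1.602×10⁻¹⁹)(1.02×10⁻⁴)) ≈ 3.00×10²⁸ m⁻³.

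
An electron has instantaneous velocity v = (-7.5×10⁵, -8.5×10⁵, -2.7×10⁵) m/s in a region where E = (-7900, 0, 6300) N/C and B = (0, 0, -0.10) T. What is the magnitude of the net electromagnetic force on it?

|F| ≈ 1.73×10⁻¹⁴ N

v×B = (8.50×10⁴, -7.50×10⁴, 0) N/C.
E + v×B = (7.71×10⁴, -7.50×10⁴, 6300) N/C.
F = q(E + v×B) = (−1.602×10⁻¹⁹ C)·(7.71×10⁴, -7.50×10⁴, 6300) = (-1.24×10⁻¹⁴, 1.20×10⁻¹⁴, -1.01×10⁻¹⁵) N.
|F| = 1.73×10⁻¹⁴ N.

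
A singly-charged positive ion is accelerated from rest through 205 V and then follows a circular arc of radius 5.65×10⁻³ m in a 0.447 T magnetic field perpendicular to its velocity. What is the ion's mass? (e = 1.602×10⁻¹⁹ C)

m ≈ 2.49×10⁻²⁷ kg

Combine |q|V = ½mv² and r = mv/(|q|B): eliminate v to get m = qB²r²/(2V).
m = (1.602×10⁻¹⁹)(0.447)²(5.65×10⁻³)²/(2·205) ≈ 2.49×10⁻²⁷ kg.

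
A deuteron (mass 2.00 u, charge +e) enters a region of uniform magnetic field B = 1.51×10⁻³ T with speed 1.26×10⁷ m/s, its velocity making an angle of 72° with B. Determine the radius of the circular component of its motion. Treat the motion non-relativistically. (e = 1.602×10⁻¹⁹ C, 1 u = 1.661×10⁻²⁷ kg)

v⊥ = v sinθ = 1.26×10⁷·sin72° ≈ 1.198×10⁷ m/s.
r = m v⊥/(|q|B) = (3.322×10⁻²⁷)(1.198×10⁷)/((1.602×10⁻¹⁹)(1.51×10⁻³)) ≈ 165 m.

r ≈ 165 m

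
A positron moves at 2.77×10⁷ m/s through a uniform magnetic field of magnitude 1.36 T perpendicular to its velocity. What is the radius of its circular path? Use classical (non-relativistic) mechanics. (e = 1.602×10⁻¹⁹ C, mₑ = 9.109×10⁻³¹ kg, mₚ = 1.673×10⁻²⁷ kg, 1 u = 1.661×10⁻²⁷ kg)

The magnetic force provides the centripetal force: |q|vB = mv²/r.
r = mv/(|q|B) = (9.109×10⁻³¹)(2.77×10⁷)/((1.602×10⁻¹⁹)(1.36)) ≈ 1.16×10⁻⁴ m.

r ≈ 1.16×10⁻⁴ m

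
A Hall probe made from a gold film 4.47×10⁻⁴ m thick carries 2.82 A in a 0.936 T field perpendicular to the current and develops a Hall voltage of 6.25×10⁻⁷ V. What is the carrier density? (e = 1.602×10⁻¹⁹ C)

From V_H = IB/(n e t), n = IB/(V_H e t).
n = (2.82)(0.936)/((6.25×10⁻⁷)(1.602×10⁻¹⁹)(4.47×10⁻⁴)) ≈ 5.90×10²⁸ m⁻³.

n ≈ 5.90×10²⁸ m⁻³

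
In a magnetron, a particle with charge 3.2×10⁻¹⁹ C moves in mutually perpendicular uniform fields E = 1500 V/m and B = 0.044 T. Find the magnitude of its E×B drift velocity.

v_d ≈ 3.4×10⁴ m/s

The steady drift has the magnetic force balancing the electric force, so v_d = E/B.
v_d = 1500/0.044 = 3.4×10⁴ m/s.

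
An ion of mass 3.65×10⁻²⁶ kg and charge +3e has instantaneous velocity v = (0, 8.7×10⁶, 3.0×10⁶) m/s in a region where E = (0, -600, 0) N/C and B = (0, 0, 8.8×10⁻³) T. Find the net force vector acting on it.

v×B = (7.66×10⁴, 0, 0) N/C.
E + v×B = (7.66×10⁴, -600, 0) N/C.
F = q(E + v×B) = (4.806×10⁻¹⁹ C)·(7.66×10⁴, -600, 0) = (3.68×10⁻¹⁴, -2.88×10⁻¹⁶, 0) N.

F ≈ (3.68×10⁻¹⁴, -2.88×10⁻¹⁶, 0) N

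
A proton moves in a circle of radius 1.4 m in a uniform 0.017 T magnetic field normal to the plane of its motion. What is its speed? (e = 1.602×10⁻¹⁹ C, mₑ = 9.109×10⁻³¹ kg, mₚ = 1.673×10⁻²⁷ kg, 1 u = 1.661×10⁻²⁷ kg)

v ≈ 2.3×10⁶ m/s

From |q|vB = mv²/r, v = |q|Br/m.
v = (1.602×10⁻¹⁹)(0.017)(1.4)/1.673×10⁻²⁷ ≈ 2.3×10⁶ m/s.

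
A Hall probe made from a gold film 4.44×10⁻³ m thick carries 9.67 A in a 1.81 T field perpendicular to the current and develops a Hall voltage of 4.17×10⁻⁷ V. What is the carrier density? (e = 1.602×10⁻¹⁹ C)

From V_H = IB/(n e t), n = IB/(V_H e t).
n = (9.67)(1.81)/((4.17×10⁻⁷)(1.602×10⁻¹⁹)(4.44×10⁻³)) ≈ 5.90×10²⁸ m⁻³.

n ≈ 5.90×10²⁸ m⁻³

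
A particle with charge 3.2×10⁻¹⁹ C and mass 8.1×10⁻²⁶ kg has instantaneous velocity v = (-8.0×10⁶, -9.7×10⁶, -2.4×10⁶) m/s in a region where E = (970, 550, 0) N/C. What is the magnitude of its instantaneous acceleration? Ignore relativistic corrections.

|a| ≈ 4.41×10⁹ m/s²

Only an electric field acts, so F = qE = (3.2×10⁻¹⁹ C)·(970, 550, 0) = (3.10×10⁻¹⁶, 1.76×10⁻¹⁶, 0) N.
|a| = |F|/m = 3.568×10⁻¹⁶/8.1×10⁻²⁶ ≈ 4.41×10⁹ m/s².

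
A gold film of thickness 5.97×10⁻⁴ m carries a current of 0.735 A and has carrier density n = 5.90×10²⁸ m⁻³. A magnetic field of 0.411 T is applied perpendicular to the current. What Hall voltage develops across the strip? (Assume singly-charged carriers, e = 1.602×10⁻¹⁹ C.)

V_H = IB/(n e t).
V_H = (0.735)(0.411)/((5.90×10²⁸)(1.602×10⁻¹⁹)(5.97×10⁻⁴)) ≈ 5.35×10⁻⁸ V.

V_H ≈ 5.35×10⁻⁸ V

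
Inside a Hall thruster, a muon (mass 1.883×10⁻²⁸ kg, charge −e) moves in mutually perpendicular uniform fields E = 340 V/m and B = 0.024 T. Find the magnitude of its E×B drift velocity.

v_d ≈ 1.4×10⁴ m/s

The steady drift has the magnetic force balancing the electric force, so v_d = E/B.
v_d = 340/0.024 = 1.4×10⁴ m/s.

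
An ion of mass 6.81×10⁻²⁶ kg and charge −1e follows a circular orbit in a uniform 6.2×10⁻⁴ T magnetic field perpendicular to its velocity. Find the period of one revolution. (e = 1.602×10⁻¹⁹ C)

T ≈ 4.3×10⁻³ s

The cyclotron period depends only on m, q, B: T = 2πm/(|q|B).
T = 2π(6.81×10⁻²⁶)/((1.602×10⁻¹⁹)(6.2×10⁻⁴)) ≈ 4.3×10⁻³ s.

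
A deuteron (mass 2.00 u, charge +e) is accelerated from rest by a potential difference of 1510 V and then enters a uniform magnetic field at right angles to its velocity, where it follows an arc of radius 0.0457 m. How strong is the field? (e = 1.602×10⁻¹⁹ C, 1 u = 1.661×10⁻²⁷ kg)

v = √(2|q|V/m) = √(2·1.602×10⁻¹⁹·1510/3.322×10⁻²⁷) ≈ 3.816×10⁵ m/s.
B = mv/(|q|r) = (3.322×10⁻²⁷)(3.816×10⁵)/((1.602×10⁻¹⁹)(0.0457)) ≈ 0.173 T.

B ≈ 0.173 T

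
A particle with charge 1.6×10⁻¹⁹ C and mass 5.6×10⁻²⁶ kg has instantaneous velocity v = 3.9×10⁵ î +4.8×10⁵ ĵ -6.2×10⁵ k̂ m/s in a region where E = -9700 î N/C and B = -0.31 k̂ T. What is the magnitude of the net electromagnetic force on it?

|F| ≈ 3.19×10⁻¹⁴ N

v×B = (-1.49×10⁵, 1.21×10⁵, 0) N/C.
E + v×B = (-1.58×10⁵, 1.21×10⁵, 0) N/C.
F = q(E + v×B) = (1.6×10⁻¹⁹ C)·(-1.58×10⁵, 1.21×10⁵, 0) = (-2.54×10⁻¹⁴, 1.93×10⁻¹⁴, 0) N.
|F| = 3.19×10⁻¹⁴ N.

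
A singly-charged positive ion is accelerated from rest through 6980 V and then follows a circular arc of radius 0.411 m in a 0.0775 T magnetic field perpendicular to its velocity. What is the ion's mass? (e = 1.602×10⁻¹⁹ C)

m ≈ 1.16×10⁻²⁶ kg

Combine |q|V = ½mv² and r = mv/(|q|B): eliminate v to get m = qB²r²/(2V).
m = (1.602×10⁻¹⁹)(0.0775)²(0.411)²/(2·6980) ≈ 1.16×10⁻²⁶ kg.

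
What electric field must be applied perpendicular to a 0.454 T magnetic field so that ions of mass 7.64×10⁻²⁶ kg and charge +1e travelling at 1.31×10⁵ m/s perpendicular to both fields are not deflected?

E = 5.95×10⁴ V/m

For straight-line motion qE = qvB, so E = vB.
E = 1.31×10⁵ × 0.454 = 5.95×10⁴ V/m.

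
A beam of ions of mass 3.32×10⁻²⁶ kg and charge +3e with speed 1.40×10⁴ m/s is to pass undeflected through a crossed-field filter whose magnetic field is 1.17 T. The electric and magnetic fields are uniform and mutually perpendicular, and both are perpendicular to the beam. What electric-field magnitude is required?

For straight-line motion qE = qvB, so E = vB.
E = 1.40×10⁴ × 1.17 = 1.64×10⁴ V/m.

E = 1.64×10⁴ V/m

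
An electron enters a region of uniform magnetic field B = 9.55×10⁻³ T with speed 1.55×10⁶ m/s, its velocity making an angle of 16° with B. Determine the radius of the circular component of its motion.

r ≈ 2.54×10⁻⁴ m

v⊥ = v sinθ = 1.55×10⁶·sin16° ≈ 4.272×10⁵ m/s.
r = m v⊥/(|q|B) = (9.109×10⁻³¹)(4.272×10⁵)/((1.602×10⁻¹⁹)(9.55×10⁻³)) ≈ 2.54×10⁻⁴ m.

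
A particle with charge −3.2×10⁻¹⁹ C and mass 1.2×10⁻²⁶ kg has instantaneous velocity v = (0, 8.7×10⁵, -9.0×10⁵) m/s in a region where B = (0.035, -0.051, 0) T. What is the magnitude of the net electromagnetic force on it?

|F| ≈ 2.03×10⁻¹⁴ N

v×B = (-4.59×10⁴, -3.15×10⁴, -3.05×10⁴) N/C.
F = q v×B = (−3.2×10⁻¹⁹ C)·(-4.59×10⁴, -3.15×10⁴, -3.05×10⁴) = (1.47×10⁻¹⁴, 1.01×10⁻¹⁴, 9.74×10⁻¹⁵) N.
|F| = 2.03×10⁻¹⁴ N.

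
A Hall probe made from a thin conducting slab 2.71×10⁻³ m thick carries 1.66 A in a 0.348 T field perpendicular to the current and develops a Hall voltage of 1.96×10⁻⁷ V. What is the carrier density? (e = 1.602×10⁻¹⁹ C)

From V_H = IB/(n e t), n = IB/(V_H e t).
n = (1.66)(0.348)/((1.96×10⁻⁷)(1.602×10⁻¹⁹)(2.71×10⁻³)) ≈ 6.79×10²⁷ m⁻³.

n ≈ 6.79×10²⁷ m⁻³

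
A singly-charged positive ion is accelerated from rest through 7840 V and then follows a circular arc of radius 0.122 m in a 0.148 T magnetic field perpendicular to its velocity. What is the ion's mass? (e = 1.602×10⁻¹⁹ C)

Combine |q|V = ½mv² and r = mv/(|q|B): eliminate v to get m = qB²r²/(2V).
m = (1.602×10⁻¹⁹)(0.148)²(0.122)²/(2·7840) ≈ 3.33×10⁻²⁷ kg.

m ≈ 3.33×10⁻²⁷ kg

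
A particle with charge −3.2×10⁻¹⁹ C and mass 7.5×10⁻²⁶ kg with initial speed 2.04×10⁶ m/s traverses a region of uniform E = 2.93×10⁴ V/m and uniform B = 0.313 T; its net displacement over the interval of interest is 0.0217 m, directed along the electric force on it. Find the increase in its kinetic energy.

The magnetic force is always ⟂ v and does no work; only the electric force changes KE.
ΔKE = F_E · d = |q|E d = (3.2×10⁻¹⁹)(2.93×10⁴)(0.0217) ≈ 2.03×10⁻¹⁶ J.

ΔKE ≈ 2.03×10⁻¹⁶ J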